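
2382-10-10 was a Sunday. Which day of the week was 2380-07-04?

Count forward from the earlier date (July 4, 2380) to the later (October 10, 2382):
Day-of-year of July 4, 2380: 186.
Day-of-year of October 10, 2382: 283.
2380 has 366 days, so 366 − 186 = 180 days remain in 2380.
Full years: 2381: 365. Sum = 365.
Total: 180 + 365 + 283 = 828 days.
828 mod 7 = 2, so 2 days before Sunday is Friday.

Friday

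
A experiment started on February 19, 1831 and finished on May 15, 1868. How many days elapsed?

Day-of-year of February 19, 1831: 50.
Day-of-year of May 15, 1868: 136.
1831 has 365 days, so 365 − 50 = 315 days remain in 1831.
Full years 1832–1867: 27 common + 9 leap = 27×365 + 9×366 = 13149 days.
Total: 315 + 13149 + 136 = 13600 days.

13600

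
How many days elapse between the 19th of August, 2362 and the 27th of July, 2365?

Day-of-year of August 19, 2362: 231.
Day-of-year of July 27, 2365: 208.
2362 has 365 days, so 365 − 231 = 134 days remain in 2362.
Full years: 2363: 365; 2364: 366. Sum = 731.
Total: 134 + 731 + 208 = 1073 days.

1073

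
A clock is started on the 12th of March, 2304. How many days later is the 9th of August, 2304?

150

March 2304: 31 − 12 = 19 days remain.
Then April (30), May (31), June (30), July (31): 30 + 31 + 30 + 31 = 122 days.
August 1–9, 2304: 9 days.
Total: 19 + 122 + 9 = 150 days.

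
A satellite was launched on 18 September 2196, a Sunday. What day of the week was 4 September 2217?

Thursday

Day-of-year of September 18, 2196: 262.
Day-of-year of September 4, 2217: 247.
2196 has 366 days, so 366 − 262 = 104 days remain in 2196.
Full years 2197–2216: 16 common + 4 leap = 16×365 + 4×366 = 7304 days.
Total: 104 + 7304 + 247 = 7655 days.
7655 mod 7 = 4, so 4 days after Sunday is Thursday.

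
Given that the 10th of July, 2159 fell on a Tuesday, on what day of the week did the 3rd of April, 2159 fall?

Count forward from the earlier date (April 3, 2159) to the later (July 10, 2159):
April 2159: 30 − 3 = 27 days remain.
Then May (31), June (30): 31 + 30 = 61 days.
July 1–10, 2159: 10 days.
Total: 27 + 61 + 10 = 98 days.
98 is a multiple of 7, so the 3rd of April, 2159 falls on the same weekday: Tuesday.

Tuesday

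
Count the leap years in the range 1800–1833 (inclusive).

8

Years divisible by 4 in [1800, 1833]: 1800, 1804, 1808, 1812, 1816, 1820, 1824, 1828, 1832.
Of these, 1800 is divisible by 100 but not 400, so not leap.
Leap years: 9 − 1 = 8.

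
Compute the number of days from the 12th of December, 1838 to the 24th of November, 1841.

1078

Day-of-year of December 12, 1838: 346.
Day-of-year of November 24, 1841: 328.
1838 has 365 days, so 365 − 346 = 19 days remain in 1838.
Full years: 1839: 365; 1840: 366. Sum = 731.
Total: 19 + 731 + 328 = 1078 days.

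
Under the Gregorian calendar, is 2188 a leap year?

2188 is a leap year.

Yes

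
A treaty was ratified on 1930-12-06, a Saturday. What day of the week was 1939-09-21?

Thursday

Day-of-year of December 6, 1930: 340.
Day-of-year of September 21, 1939: 264.
1930 has 365 days, so 365 − 340 = 25 days remain in 1930.
Full years 1931–1938: 6 common + 2 leap = 6×365 + 2×366 = 2922 days.
Total: 25 + 2922 + 264 = 3211 days.
3211 mod 7 = 5, so 5 days after Saturday is Thursday.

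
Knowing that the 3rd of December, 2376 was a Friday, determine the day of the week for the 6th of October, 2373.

Saturday

Count forward from the earlier date (October 6, 2373) to the later (December 3, 2376):
Day-of-year of October 6, 2373: 279.
Day-of-year of December 3, 2376: 338.
2373 has 365 days, so 365 − 279 = 86 days remain in 2373.
Full years: 2374: 365; 2375: 365. Sum = 730.
Total: 86 + 730 + 338 = 1154 days.
1154 mod 7 = 6, so 6 days before Friday is Saturday.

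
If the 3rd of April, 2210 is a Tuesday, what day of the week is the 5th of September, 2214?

Monday

Day-of-year of April 3, 2210: 93.
Day-of-year of September 5, 2214: 248.
2210 has 365 days, so 365 − 93 = 272 days remain in 2210.
Full years: 2211: 365; 2212: 366; 2213: 365. Sum = 1096.
Total: 272 + 1096 + 248 = 1616 days.
1616 mod 7 = 6, so 6 days after Tuesday is Monday.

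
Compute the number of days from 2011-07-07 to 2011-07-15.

Within July 2011: 15 − 7 = 8 days.

8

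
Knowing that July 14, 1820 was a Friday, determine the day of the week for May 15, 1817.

Thursday

Count forward from the earlier date (May 15, 1817) to the later (July 14, 1820):
Day-of-year of May 15, 1817: 135.
Day-of-year of July 14, 1820: 196.
1817 has 365 days, so 365 − 135 = 230 days remain in 1817.
Full years: 1818: 365; 1819: 365. Sum = 730.
Total: 230 + 730 + 196 = 1156 days.
1156 mod 7 = 1, so 1 day before Friday is Thursday.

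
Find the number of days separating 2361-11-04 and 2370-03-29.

3067

Day-of-year of November 4, 2361: 308.
Day-of-year of March 29, 2370: 88.
2361 has 365 days, so 365 − 308 = 57 days remain in 2361.
Full years 2362–2369: 6 common + 2 leap = 6×365 + 2×366 = 2922 days.
Total: 57 + 2922 + 88 = 3067 days.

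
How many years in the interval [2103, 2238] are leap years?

Years divisible by 4: 2104, 2108, …, 2236 — 34 in all.
Of these, 2200 is divisible by 100 but not 400, so not leap.
Leap years: 34 − 1 = 33.

33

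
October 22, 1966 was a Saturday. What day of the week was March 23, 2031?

Sunday

From October 22, 1966 to October 22, 2030: 64 years, of which 16 contain a Feb 29 — 48×365 + 16×366 = 23376 days.
(2000 is a leap year (divisible by 400).)
October 2030: 31 − 22 = 9 days remain.
Then November (30), December (31), January (31), February 2031 (28): 30 + 31 + 31 + 28 = 120 days.
March 1–23, 2031: 23 days.
Residual: 152 days.
Total: 23528 days.
23528 mod 7 = 1, so 1 day after Saturday is Sunday.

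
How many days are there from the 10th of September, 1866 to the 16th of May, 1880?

Day-of-year of September 10, 1866: 253.
Day-of-year of May 16, 1880: 137.
1866 has 365 days, so 365 − 253 = 112 days remain in 1866.
Full years 1867–1879: 10 common + 3 leap = 10×365 + 3×366 = 4748 days.
Total: 112 + 4748 + 137 = 4997 days.

4997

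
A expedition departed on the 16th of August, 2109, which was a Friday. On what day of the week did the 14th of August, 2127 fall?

From August 16, 2109 to August 16, 2126: 17 years, of which 4 contain a Feb 29 — 13×365 + 4×366 = 6209 days.
August 2126: 31 − 16 = 15 days remain.
Then 11 full months totalling 334 days.
August 1–14, 2127: 14 days.
Residual: 363 days.
Total: 6572 days.
6572 mod 7 = 6, so 6 days after Friday is Thursday.

Thursday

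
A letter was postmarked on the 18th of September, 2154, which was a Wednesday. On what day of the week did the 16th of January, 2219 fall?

Saturday

Day-of-year of September 18, 2154: 261.
Day-of-year of January 16, 2219: 16.
2154 has 365 days, so 365 − 261 = 104 days remain in 2154.
Full years 2155–2218: 49 common + 15 leap = 49×365 + 15×366 = 23375 days.
Total: 104 + 23375 + 16 = 23495 days.
23495 mod 7 = 3, so 3 days after Wednesday is Saturday.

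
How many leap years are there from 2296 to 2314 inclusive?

Years divisible by 4 in [2296, 2314]: 2296, 2300, 2304, 2308, 2312.
Of these, 2300 is divisible by 100 but not 400, so not leap.
Leap years: 5 − 1 = 4.

4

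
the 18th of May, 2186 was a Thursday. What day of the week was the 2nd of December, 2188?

Tuesday

May 18, 2186 → May 18, 2187: 365 days.
May 18, 2187 → May 18, 2188: 366 days (2188 is a leap year).
May 2188: 31 − 18 = 13 days remain.
Then June (30), July (31), August (31), September (30), October (31), November (30): 30 + 31 + 31 + 30 + 31 + 30 = 183 days.
December 1–2, 2188: 2 days.
Residual: 198 days.
Total: 929 days.
929 mod 7 = 5, so 5 days after Thursday is Tuesday.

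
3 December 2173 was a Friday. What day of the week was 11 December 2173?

Saturday

Within December 2173: 11 − 3 = 8 days.
8 mod 7 = 1, so 1 day after Friday is Saturday.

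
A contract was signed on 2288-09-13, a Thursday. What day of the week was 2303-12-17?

Thursday

From September 13, 2288 to September 13, 2303: 15 years, of which 2 contain a Feb 29 — 13×365 + 2×366 = 5477 days.
(2300 is not a leap year (divisible by 100 but not 400).)
September 2303: 30 − 13 = 17 days remain.
Then October (31), November (30): 31 + 30 = 61 days.
December 1–17, 2303: 17 days.
Residual: 95 days.
Total: 5572 days.
5572 is a multiple of 7, so 2303-12-17 falls on the same weekday: Thursday.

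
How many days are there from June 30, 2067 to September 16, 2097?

11036

Day-of-year of June 30, 2067: 181.
Day-of-year of September 16, 2097: 259.
2067 has 365 days, so 365 − 181 = 184 days remain in 2067.
Full years 2068–2096: 21 common + 8 leap = 21×365 + 8×366 = 10593 days.
Total: 184 + 10593 + 259 = 11036 days.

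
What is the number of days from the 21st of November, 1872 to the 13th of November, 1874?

November 1872: 30 − 21 = 9 days remain.
Then 23 full months totalling 700 days.
November 1–13, 1874: 13 days.
Total: 9 + 700 + 13 = 722 days.

722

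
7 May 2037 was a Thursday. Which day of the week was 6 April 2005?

Count forward from the earlier date (April 6, 2005) to the later (May 7, 2037):
Day-of-year of April 6, 2005: 96.
Day-of-year of May 7, 2037: 127.
2005 has 365 days, so 365 − 96 = 269 days remain in 2005.
Full years 2006–2036: 23 common + 8 leap = 23×365 + 8×366 = 11323 days.
Total: 269 + 11323 + 127 = 11719 days.
11719 mod 7 = 1, so 1 day before Thursday is Wednesday.

Wednesday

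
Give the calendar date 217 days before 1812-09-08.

1812-02-04

Count 217 days before September 8, 1812:
February 1812: 29 − 4 = 25 days remain (1812 is a leap year, so February has 29 days).
Then March (31), April (30), May (31), June (30), July (31), August (31): 31 + 30 + 31 + 30 + 31 + 31 = 184 days.
September 1–8, 1812: 8 days.
Total: 25 + 184 + 8 = 217 days.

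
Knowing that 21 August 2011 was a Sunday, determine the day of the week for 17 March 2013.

Sunday

August 21, 2011 → August 21, 2012: 366 days (2012 is a leap year).
August 2012: 31 − 21 = 10 days remain.
Then September (30), October (31), November (30), December (31), January (31), February 2013 (28): 30 + 31 + 30 + 31 + 31 + 28 = 181 days.
March 1–17, 2013: 17 days.
Residual: 208 days.
Total: 574 days.
574 is a multiple of 7, so 17 March 2013 falls on the same weekday: Sunday.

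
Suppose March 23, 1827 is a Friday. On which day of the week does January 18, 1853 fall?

Tuesday

From March 23, 1827 to March 23, 1852: 25 years, of which 7 contain a Feb 29 — 18×365 + 7×366 = 9132 days.
March 1852: 31 − 23 = 8 days remain.
Then 9 full months totalling 275 days.
January 1–18, 1853: 18 days.
Residual: 301 days.
Total: 9433 days.
9433 mod 7 = 4, so 4 days after Friday is Tuesday.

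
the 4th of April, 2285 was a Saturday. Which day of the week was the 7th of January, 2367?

From April 4, 2285 to April 4, 2366: 81 years, of which 19 contain a Feb 29 — 62×365 + 19×366 = 29584 days.
(2300 is not a leap year (divisible by 100 but not 400).)
April 2366: 30 − 4 = 26 days remain.
Then May (31), June (30), July (31), August (31), September (30), October (31), November (30), December (31): 31 + 30 + 31 + 31 + 30 + 31 + 30 + 31 = 245 days.
January 1–7, 2367: 7 days.
Residual: 278 days.
Total: 29862 days.
29862 is a multiple of 7, so the 7th of January, 2367 falls on the same weekday: Saturday.

Saturday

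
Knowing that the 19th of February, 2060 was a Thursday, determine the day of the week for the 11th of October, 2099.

Sunday

Day-of-year of February 19, 2060: 50.
Day-of-year of October 11, 2099: 284.
2060 has 366 days, so 366 − 50 = 316 days remain in 2060.
Full years 2061–2098: 29 common + 9 leap = 29×365 + 9×366 = 13879 days.
Total: 316 + 13879 + 284 = 14479 days.
14479 mod 7 = 3, so 3 days after Thursday is Sunday.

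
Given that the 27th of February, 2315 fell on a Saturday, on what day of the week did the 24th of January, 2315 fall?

Count forward from the earlier date (January 24, 2315) to the later (February 27, 2315):
January 2315: 31 − 24 = 7 days remain.
February 1–27, 2315: 27 days (2315 is not a leap year).
Total: 7 + 27 = 34 days.
34 mod 7 = 6, so 6 days before Saturday is Sunday.

Sunday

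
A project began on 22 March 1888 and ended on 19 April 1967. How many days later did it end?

From March 22, 1888 to March 22, 1967: 79 years, of which 18 contain a Feb 29 — 61×365 + 18×366 = 28853 days.
(1900 is not a leap year (divisible by 100 but not 400).)
March 1967: 31 − 22 = 9 days remain.
April 1–19, 1967: 19 days.
Residual: 28 days.
Total: 28881 days.

28881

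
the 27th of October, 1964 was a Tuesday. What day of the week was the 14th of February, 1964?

Count forward from the earlier date (February 14, 1964) to the later (October 27, 1964):
February 1964: 29 − 14 = 15 days remain (1964 is a leap year, so February has 29 days).
Then March (31), April (30), May (31), June (30), July (31), August (31), September (30): 31 + 30 + 31 + 30 + 31 + 31 + 30 = 214 days.
October 1–27, 1964: 27 days.
Total: 15 + 214 + 27 = 256 days.
256 mod 7 = 4, so 4 days before Tuesday is Friday.

Friday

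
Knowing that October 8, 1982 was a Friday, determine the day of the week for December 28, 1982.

October 1982: 31 − 8 = 23 days remain.
Then November (30): 30 days.
December 1–28, 1982: 28 days.
Total: 23 + 30 + 28 = 81 days.
81 mod 7 = 4, so 4 days after Friday is Tuesday.

Tuesday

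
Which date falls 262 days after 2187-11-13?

2188-08-01

Count 262 days after November 13, 2187:
Day-of-year of November 13, 2187: 317.
Day-of-year of August 1, 2188: 214.
2187 has 365 days, so 365 − 317 = 48 days remain in 2187.
Total: 48 + 214 = 262 days.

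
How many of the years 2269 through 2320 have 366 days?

Years divisible by 4: 2272, 2276, …, 2320 — 13 in all.
Of these, 2300 is divisible by 100 but not 400, so not leap.
Leap years: 13 − 1 = 12.

12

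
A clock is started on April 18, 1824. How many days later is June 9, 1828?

1513

April 18, 1824 → April 18, 1825: 365 days.
April 18, 1825 → April 18, 1826: 365 days.
April 18, 1826 → April 18, 1827: 365 days.
April 18, 1827 → April 18, 1828: 366 days (1828 is a leap year).
April 1828: 30 − 18 = 12 days remain.
Then May (31): 31 days.
June 1–9, 1828: 9 days.
Residual: 52 days.
Total: 1513 days.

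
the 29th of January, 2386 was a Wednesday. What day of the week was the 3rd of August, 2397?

Day-of-year of January 29, 2386: 29.
Day-of-year of August 3, 2397: 215.
2386 has 365 days, so 365 − 29 = 336 days remain in 2386.
Full years 2387–2396: 7 common + 3 leap = 7×365 + 3×366 = 3653 days.
Total: 336 + 3653 + 215 = 4204 days.
4204 mod 7 = 4, so 4 days after Wednesday is Sunday.

Sunday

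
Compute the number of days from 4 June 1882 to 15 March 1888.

June 4, 1882 → June 4, 1883: 365 days.
June 4, 1883 → June 4, 1884: 366 days (1884 is a leap year).
June 4, 1884 → June 4, 1885: 365 days.
June 4, 1885 → June 4, 1886: 365 days.
June 4, 1886 → June 4, 1887: 365 days.
June 1887: 30 − 4 = 26 days remain.
Then July (31), August (31), September (30), October (31), November (30), December (31), January (31), February 1888 (29): 31 + 31 + 30 + 31 + 30 + 31 + 31 + 29 = 244 days.
March 1–15, 1888: 15 days.
Residual: 285 days.
Total: 2111 days.

2111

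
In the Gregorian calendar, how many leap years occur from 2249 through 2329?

19

Years divisible by 4: 2252, 2256, …, 2328 — 20 in all.
Of these, 2300 is divisible by 100 but not 400, so not leap.
Leap years: 20 − 1 = 19.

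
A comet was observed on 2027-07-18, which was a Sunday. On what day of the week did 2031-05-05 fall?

Day-of-year of July 18, 2027: 199.
Day-of-year of May 5, 2031: 125.
2027 has 365 days, so 365 − 199 = 166 days remain in 2027.
Full years: 2028: 366; 2029: 365; 2030: 365. Sum = 1096.
Total: 166 + 1096 + 125 = 1387 days.
1387 mod 7 = 1, so 1 day after Sunday is Monday.

Monday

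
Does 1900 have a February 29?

No

1900 is not a leap year (divisible by 100 but not 400).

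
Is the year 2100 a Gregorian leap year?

2100 is not a leap year (divisible by 100 but not 400).

No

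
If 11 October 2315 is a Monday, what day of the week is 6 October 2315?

Count forward from the earlier date (October 6, 2315) to the later (October 11, 2315):
Within October 2315: 11 − 6 = 5 days.
5 mod 7 = 5, so 5 days before Monday is Wednesday.

Wednesday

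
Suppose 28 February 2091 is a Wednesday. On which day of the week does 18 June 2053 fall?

Wednesday

Count forward from the earlier date (June 18, 2053) to the later (February 28, 2091):
From June 18, 2053 to June 18, 2090: 37 years, of which 9 contain a Feb 29 — 28×365 + 9×366 = 13514 days.
June 2090: 30 − 18 = 12 days remain.
Then July (31), August (31), September (30), October (31), November (30), December (31), January (31): 31 + 31 + 30 + 31 + 30 + 31 + 31 = 215 days.
February 1–28, 2091: 28 days (2091 is not a leap year).
Residual: 255 days.
Total: 13769 days.
13769 is a multiple of 7, so 18 June 2053 falls on the same weekday: Wednesday.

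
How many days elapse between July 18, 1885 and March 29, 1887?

Day-of-year of July 18, 1885: 199.
Day-of-year of March 29, 1887: 88.
1885 has 365 days, so 365 − 199 = 166 days remain in 1885.
Full years: 1886: 365. Sum = 365.
Total: 166 + 365 + 88 = 619 days.

619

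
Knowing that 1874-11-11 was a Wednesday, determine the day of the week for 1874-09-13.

Sunday

Count forward from the earlier date (September 13, 1874) to the later (November 11, 1874):
September 1874: 30 − 13 = 17 days remain.
Then October (31): 31 days.
November 1–11, 1874: 11 days.
Total: 17 + 31 + 11 = 59 days.
59 mod 7 = 3, so 3 days before Wednesday is Sunday.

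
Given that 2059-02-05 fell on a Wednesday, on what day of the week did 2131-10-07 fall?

Sunday

Day-of-year of February 5, 2059: 36.
Day-of-year of October 7, 2131: 280.
2059 has 365 days, so 365 − 36 = 329 days remain in 2059.
Full years 2060–2130: 54 common + 17 leap = 54×365 + 17×366 = 25932 days.
Total: 329 + 25932 + 280 = 26541 days.
26541 mod 7 = 4, so 4 days after Wednesday is Sunday.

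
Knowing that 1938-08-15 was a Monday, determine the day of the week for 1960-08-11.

From August 15, 1938 to August 15, 1959: 21 years, of which 5 contain a Feb 29 — 16×365 + 5×366 = 7670 days.
August 1959: 31 − 15 = 16 days remain.
Then 11 full months totalling 335 days.
August 1–11, 1960: 11 days.
Residual: 362 days.
Total: 8032 days.
8032 mod 7 = 3, so 3 days after Monday is Thursday.

Thursday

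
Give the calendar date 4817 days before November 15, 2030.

September 7, 2017

Count 4817 days before November 15, 2030:
Day-of-year of September 7, 2017: 250.
Day-of-year of November 15, 2030: 319.
2017 has 365 days, so 365 − 250 = 115 days remain in 2017.
Full years 2018–2029: 9 common + 3 leap = 9×365 + 3×366 = 4383 days.
Total: 115 + 4383 + 319 = 4817 days.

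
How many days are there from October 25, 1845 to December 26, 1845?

62

October 1845: 31 − 25 = 6 days remain.
Then November (30): 30 days.
December 1–26, 1845: 26 days.
Total: 6 + 30 + 26 = 62 days.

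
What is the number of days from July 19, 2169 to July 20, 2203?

12418

From July 19, 2169 to July 19, 2203: 34 years, of which 7 contain a Feb 29 — 27×365 + 7×366 = 12417 days.
(2200 is not a leap year (divisible by 100 but not 400).)
Within July 2203: 20 − 19 = 1 day.
Total: 12418 days.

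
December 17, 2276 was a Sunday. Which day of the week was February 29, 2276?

Tuesday

Count forward from the earlier date (February 29, 2276) to the later (December 17, 2276):
February 2276: 29 − 29 = 0 days remain (2276 is a leap year, so February has 29 days).
Then 9 full months totalling 275 days.
December 1–17, 2276: 17 days.
Total: 0 + 275 + 17 = 292 days.
292 mod 7 = 5, so 5 days before Sunday is Tuesday.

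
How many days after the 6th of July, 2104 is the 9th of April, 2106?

642

July 2104: 31 − 6 = 25 days remain.
Then 20 full months totalling 608 days.
April 1–9, 2106: 9 days.
Total: 25 + 608 + 9 = 642 days.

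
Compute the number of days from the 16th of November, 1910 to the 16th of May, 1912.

547

November 1910: 30 − 16 = 14 days remain.
Then 17 full months totalling 517 days.
May 1–16, 1912: 16 days.
Total: 14 + 517 + 16 = 547 days.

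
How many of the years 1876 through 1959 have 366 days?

Years divisible by 4: 1876, 1880, …, 1956 — 21 in all.
Of these, 1900 is divisible by 100 but not 400, so not leap.
Leap years: 21 − 1 = 20.

20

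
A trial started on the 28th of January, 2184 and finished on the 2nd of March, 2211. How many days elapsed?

9894

Day-of-year of January 28, 2184: 28.
Day-of-year of March 2, 2211: 61.
2184 has 366 days, so 366 − 28 = 338 days remain in 2184.
Full years 2185–2210: 21 common + 5 leap = 21×365 + 5×366 = 9495 days.
Total: 338 + 9495 + 61 = 9894 days.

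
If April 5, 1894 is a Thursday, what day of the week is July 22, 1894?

Sunday

April 1894: 30 − 5 = 25 days remain.
Then May (31), June (30): 31 + 30 = 61 days.
July 1–22, 1894: 22 days.
Total: 25 + 61 + 22 = 108 days.
108 mod 7 = 3, so 3 days after Thursday is Sunday.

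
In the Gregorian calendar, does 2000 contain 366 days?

Yes

2000 is a leap year (divisible by 400).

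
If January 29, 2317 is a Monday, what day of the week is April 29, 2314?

Count forward from the earlier date (April 29, 2314) to the later (January 29, 2317):
Day-of-year of April 29, 2314: 119.
Day-of-year of January 29, 2317: 29.
2314 has 365 days, so 365 − 119 = 246 days remain in 2314.
Full years: 2315: 365; 2316: 366. Sum = 731.
Total: 246 + 731 + 29 = 1006 days.
1006 mod 7 = 5, so 5 days before Monday is Wednesday.

Wednesday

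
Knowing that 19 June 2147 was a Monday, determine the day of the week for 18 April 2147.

Tuesday

Count forward from the earlier date (April 18, 2147) to the later (June 19, 2147):
April 2147: 30 − 18 = 12 days remain.
Then May (31): 31 days.
June 1–19, 2147: 19 days.
Total: 12 + 31 + 19 = 62 days.
62 mod 7 = 6, so 6 days before Monday is Tuesday.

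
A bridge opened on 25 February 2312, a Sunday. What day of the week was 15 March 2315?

Monday

Day-of-year of February 25, 2312: 56.
Day-of-year of March 15, 2315: 74.
2312 has 366 days, so 366 − 56 = 310 days remain in 2312.
Full years: 2313: 365; 2314: 365. Sum = 730.
Total: 310 + 730 + 74 = 1114 days.
1114 mod 7 = 1, so 1 day after Sunday is Monday.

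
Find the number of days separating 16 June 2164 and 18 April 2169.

Day-of-year of June 16, 2164: 168.
Day-of-year of April 18, 2169: 108.
2164 has 366 days, so 366 − 168 = 198 days remain in 2164.
Full years: 2165: 365; 2166: 365; 2167: 365; 2168: 366. Sum = 1461.
Total: 198 + 1461 + 108 = 1767 days.

1767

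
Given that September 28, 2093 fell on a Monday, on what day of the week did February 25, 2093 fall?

Wednesday

Count forward from the earlier date (February 25, 2093) to the later (September 28, 2093):
February 2093: 28 − 25 = 3 days remain (2093 is not a leap year, so February has 28 days).
Then March (31), April (30), May (31), June (30), July (31), August (31): 31 + 30 + 31 + 30 + 31 + 31 = 184 days.
September 1–28, 2093: 28 days.
Total: 3 + 184 + 28 = 215 days.
215 mod 7 = 5, so 5 days before Monday is Wednesday.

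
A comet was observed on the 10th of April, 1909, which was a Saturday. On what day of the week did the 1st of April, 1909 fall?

Count forward from the earlier date (April 1, 1909) to the later (April 10, 1909):
Within April 1909: 10 − 1 = 9 days.
9 mod 7 = 2, so 2 days before Saturday is Thursday.

Thursday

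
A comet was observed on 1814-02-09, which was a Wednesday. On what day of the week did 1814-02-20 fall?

Sunday

Within February 1814: 20 − 9 = 11 days.
11 mod 7 = 4, so 4 days after Wednesday is Sunday.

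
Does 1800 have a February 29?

1800 is not a leap year (divisible by 100 but not 400).

No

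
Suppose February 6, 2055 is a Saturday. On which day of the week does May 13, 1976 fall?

Thursday

Count forward from the earlier date (May 13, 1976) to the later (February 6, 2055):
Day-of-year of May 13, 1976: 134.
Day-of-year of February 6, 2055: 37.
1976 has 366 days, so 366 − 134 = 232 days remain in 1976.
Full years 1977–2054: 59 common + 19 leap = 59×365 + 19×366 = 28489 days.
Total: 232 + 28489 + 37 = 28758 days.
28758 mod 7 = 2, so 2 days before Saturday is Thursday.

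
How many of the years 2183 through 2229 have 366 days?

Years divisible by 4 in [2183, 2229]: 2184, 2188, 2192, 2196, 2200, 2204, 2208, 2212, 2216, 2220, 2224, 2228.
Of these, 2200 is divisible by 100 but not 400, so not leap.
Leap years: 12 − 1 = 11.

11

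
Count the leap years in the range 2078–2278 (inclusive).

48

Years divisible by 4: 2080, 2084, …, 2276 — 50 in all.
Of these, 2100, 2200 are divisible by 100 but not 400, so not leap.
Leap years: 50 − 2 = 48.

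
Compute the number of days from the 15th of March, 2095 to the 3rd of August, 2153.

21325

From March 15, 2095 to March 15, 2153: 58 years, of which 14 contain a Feb 29 — 44×365 + 14×366 = 21184 days.
(2100 is not a leap year (divisible by 100 but not 400).)
March 2153: 31 − 15 = 16 days remain.
Then April (30), May (31), June (30), July (31): 30 + 31 + 30 + 31 = 122 days.
August 1–3, 2153: 3 days.
Residual: 141 days.
Total: 21325 days.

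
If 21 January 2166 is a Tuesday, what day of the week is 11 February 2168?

January 21, 2166 → January 21, 2167: 365 days.
January 21, 2167 → January 21, 2168: 365 days.
January 2168: 31 − 21 = 10 days remain.
February 1–11, 2168: 11 days (2168 is a leap year).
Residual: 21 days.
Total: 751 days.
751 mod 7 = 2, so 2 days after Tuesday is Thursday.

Thursday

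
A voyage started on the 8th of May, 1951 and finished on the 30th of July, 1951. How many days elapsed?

May 1951: 31 − 8 = 23 days remain.
Then June (30): 30 days.
July 1–30, 1951: 30 days.
Total: 23 + 30 + 30 = 83 days.

83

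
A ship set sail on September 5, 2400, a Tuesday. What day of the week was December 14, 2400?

Thursday

September 2400: 30 − 5 = 25 days remain.
Then October (31), November (30): 31 + 30 = 61 days.
December 1–14, 2400: 14 days.
Total: 25 + 61 + 14 = 100 days.
100 mod 7 = 2, so 2 days after Tuesday is Thursday.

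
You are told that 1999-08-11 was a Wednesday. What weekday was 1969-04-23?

Count forward from the earlier date (April 23, 1969) to the later (August 11, 1999):
From April 23, 1969 to April 23, 1999: 30 years, of which 7 contain a Feb 29 — 23×365 + 7×366 = 10957 days.
April 1999: 30 − 23 = 7 days remain.
Then May (31), June (30), July (31): 31 + 30 + 31 = 92 days.
August 1–11, 1999: 11 days.
Residual: 110 days.
Total: 11067 days.
11067 is a multiple of 7, so 1969-04-23 falls on the same weekday: Wednesday.

Wednesday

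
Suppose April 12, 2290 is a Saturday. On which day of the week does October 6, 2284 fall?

Monday

Count forward from the earlier date (October 6, 2284) to the later (April 12, 2290):
October 6, 2284 → October 6, 2285: 365 days.
October 6, 2285 → October 6, 2286: 365 days.
October 6, 2286 → October 6, 2287: 365 days.
October 6, 2287 → October 6, 2288: 366 days (2288 is a leap year).
October 6, 2288 → October 6, 2289: 365 days.
October 2289: 31 − 6 = 25 days remain.
Then November (30), December (31), January (31), February 2290 (28), March (31): 30 + 31 + 31 + 28 + 31 = 151 days.
April 1–12, 2290: 12 days.
Residual: 188 days.
Total: 2014 days.
2014 mod 7 = 5, so 5 days before Saturday is Monday.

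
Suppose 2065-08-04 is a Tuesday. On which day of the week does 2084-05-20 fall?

From August 4, 2065 to August 4, 2083: 18 years, of which 4 contain a Feb 29 — 14×365 + 4×366 = 6574 days.
August 2083: 31 − 4 = 27 days remain.
Then September (30), October (31), November (30), December (31), January (31), February 2084 (29), March (31), April (30): 30 + 31 + 30 + 31 + 31 + 29 + 31 + 30 = 243 days.
May 1–20, 2084: 20 days.
Residual: 290 days.
Total: 6864 days.
6864 mod 7 = 4, so 4 days after Tuesday is Saturday.

Saturday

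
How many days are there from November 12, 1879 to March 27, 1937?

Day-of-year of November 12, 1879: 316.
Day-of-year of March 27, 1937: 86.
1879 has 365 days, so 365 − 316 = 49 days remain in 1879.
Full years 1880–1936: 43 common + 14 leap = 43×365 + 14×366 = 20819 days.
Total: 49 + 20819 + 86 = 20954 days.

20954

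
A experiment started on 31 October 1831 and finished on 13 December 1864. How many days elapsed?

12097

Day-of-year of October 31, 1831: 304.
Day-of-year of December 13, 1864: 348.
1831 has 365 days, so 365 − 304 = 61 days remain in 1831.
Full years 1832–1863: 24 common + 8 leap = 24×365 + 8×366 = 11688 days.
Total: 61 + 11688 + 348 = 12097 days.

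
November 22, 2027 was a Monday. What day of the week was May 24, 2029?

Thursday

Day-of-year of November 22, 2027: 326.
Day-of-year of May 24, 2029: 144.
2027 has 365 days, so 365 − 326 = 39 days remain in 2027.
Full years: 2028: 366. Sum = 366.
Total: 39 + 366 + 144 = 549 days.
549 mod 7 = 3, so 3 days after Monday is Thursday.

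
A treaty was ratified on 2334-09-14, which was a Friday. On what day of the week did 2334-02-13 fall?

Count forward from the earlier date (February 13, 2334) to the later (September 14, 2334):
February 2334: 28 − 13 = 15 days remain (2334 is not a leap year, so February has 28 days).
Then March (31), April (30), May (31), June (30), July (31), August (31): 31 + 30 + 31 + 30 + 31 + 31 = 184 days.
September 1–14, 2334: 14 days.
Total: 15 + 184 + 14 = 213 days.
213 mod 7 = 3, so 3 days before Friday is Tuesday.

Tuesday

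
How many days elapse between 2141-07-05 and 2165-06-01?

Day-of-year of July 5, 2141: 186.
Day-of-year of June 1, 2165: 152.
2141 has 365 days, so 365 − 186 = 179 days remain in 2141.
Full years 2142–2164: 17 common + 6 leap = 17×365 + 6×366 = 8401 days.
Total: 179 + 8401 + 152 = 8732 days.

8732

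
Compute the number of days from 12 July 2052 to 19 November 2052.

130

July 2052: 31 − 12 = 19 days remain.
Then August (31), September (30), October (31): 31 + 30 + 31 = 92 days.
November 1–19, 2052: 19 days.
Total: 19 + 92 + 19 = 130 days.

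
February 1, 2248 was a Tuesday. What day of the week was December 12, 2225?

Monday

Count forward from the earlier date (December 12, 2225) to the later (February 1, 2248):
From December 12, 2225 to December 12, 2247: 22 years, of which 5 contain a Feb 29 — 17×365 + 5×366 = 8035 days.
December 2247: 31 − 12 = 19 days remain.
Then January (31): 31 days.
February 1, 2248: 1 day (2248 is a leap year).
Residual: 51 days.
Total: 8086 days.
8086 mod 7 = 1, so 1 day before Tuesday is Monday.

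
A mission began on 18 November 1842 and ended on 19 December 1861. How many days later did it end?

Day-of-year of November 18, 1842: 322.
Day-of-year of December 19, 1861: 353.
1842 has 365 days, so 365 − 322 = 43 days remain in 1842.
Full years 1843–1860: 13 common + 5 leap = 13×365 + 5×366 = 6575 days.
Total: 43 + 6575 + 353 = 6971 days.

6971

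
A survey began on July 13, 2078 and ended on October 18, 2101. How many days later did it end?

From July 13, 2078 to July 13, 2101: 23 years, of which 5 contain a Feb 29 — 18×365 + 5×366 = 8400 days.
(2100 is not a leap year (divisible by 100 but not 400).)
July 2101: 31 − 13 = 18 days remain.
Then August (31), September (30): 31 + 30 = 61 days.
October 1–18, 2101: 18 days.
Residual: 97 days.
Total: 8497 days.

8497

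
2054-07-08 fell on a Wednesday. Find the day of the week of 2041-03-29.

Friday

Count forward from the earlier date (March 29, 2041) to the later (July 8, 2054):
From March 29, 2041 to March 29, 2054: 13 years, of which 3 contain a Feb 29 — 10×365 + 3×366 = 4748 days.
March 2054: 31 − 29 = 2 days remain.
Then April (30), May (31), June (30): 30 + 31 + 30 = 91 days.
July 1–8, 2054: 8 days.
Residual: 101 days.
Total: 4849 days.
4849 mod 7 = 5, so 5 days before Wednesday is Friday.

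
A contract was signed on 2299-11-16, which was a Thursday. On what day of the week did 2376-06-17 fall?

Day-of-year of November 16, 2299: 320.
Day-of-year of June 17, 2376: 169.
2299 has 365 days, so 365 − 320 = 45 days remain in 2299.
Full years 2300–2375: 58 common + 18 leap = 58×365 + 18×366 = 27758 days.
Total: 45 + 27758 + 169 = 27972 days.
27972 is a multiple of 7, so 2376-06-17 falls on the same weekday: Thursday.

Thursday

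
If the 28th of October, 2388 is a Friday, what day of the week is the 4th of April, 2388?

Count forward from the earlier date (April 4, 2388) to the later (October 28, 2388):
April 2388: 30 − 4 = 26 days remain.
Then May (31), June (30), July (31), August (31), September (30): 31 + 30 + 31 + 31 + 30 = 153 days.
October 1–28, 2388: 28 days.
Total: 26 + 153 + 28 = 207 days.
207 mod 7 = 4, so 4 days before Friday is Monday.

Monday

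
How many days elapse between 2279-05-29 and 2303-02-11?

From May 29, 2279 to May 29, 2302: 23 years, of which 5 contain a Feb 29 — 18×365 + 5×366 = 8400 days.
(2300 is not a leap year (divisible by 100 but not 400).)
May 2302: 31 − 29 = 2 days remain.
Then June (30), July (31), August (31), September (30), October (31), November (30), December (31), January (31): 30 + 31 + 31 + 30 + 31 + 30 + 31 + 31 = 245 days.
February 1–11, 2303: 11 days (2303 is not a leap year).
Residual: 258 days.
Total: 8658 days.

8658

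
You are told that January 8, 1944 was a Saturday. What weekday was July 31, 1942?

Friday

Count forward from the earlier date (July 31, 1942) to the later (January 8, 1944):
July 31, 1942 → July 31, 1943: 365 days.
July 1943: 31 − 31 = 0 days remain.
Then August (31), September (30), October (31), November (30), December (31): 31 + 30 + 31 + 30 + 31 = 153 days.
January 1–8, 1944: 8 days.
Residual: 161 days.
Total: 526 days.
526 mod 7 = 1, so 1 day before Saturday is Friday.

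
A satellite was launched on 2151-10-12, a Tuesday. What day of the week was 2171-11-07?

Day-of-year of October 12, 2151: 285.
Day-of-year of November 7, 2171: 311.
2151 has 365 days, so 365 − 285 = 80 days remain in 2151.
Full years 2152–2170: 14 common + 5 leap = 14×365 + 5×366 = 6940 days.
Total: 80 + 6940 + 311 = 7331 days.
7331 mod 7 = 2, so 2 days after Tuesday is Thursday.

Thursday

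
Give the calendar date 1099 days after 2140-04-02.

2143-04-06

Count 1099 days after April 2, 2140:
Day-of-year of April 2, 2140: 93.
Day-of-year of April 6, 2143: 96.
2140 has 366 days, so 366 − 93 = 273 days remain in 2140.
Full years: 2141: 365; 2142: 365. Sum = 730.
Total: 273 + 730 + 96 = 1099 days.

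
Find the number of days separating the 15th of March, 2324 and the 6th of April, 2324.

22

March 2324: 31 − 15 = 16 days remain.
April 1–6, 2324: 6 days.
Total: 16 + 6 = 22 days.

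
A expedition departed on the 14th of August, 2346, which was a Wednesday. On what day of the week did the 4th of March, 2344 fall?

Saturday

Count forward from the earlier date (March 4, 2344) to the later (August 14, 2346):
Day-of-year of March 4, 2344: 64.
Day-of-year of August 14, 2346: 226.
2344 has 366 days, so 366 − 64 = 302 days remain in 2344.
Full years: 2345: 365. Sum = 365.
Total: 302 + 365 + 226 = 893 days.
893 mod 7 = 4, so 4 days before Wednesday is Saturday.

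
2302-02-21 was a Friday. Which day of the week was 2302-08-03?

Sunday

February 2302: 28 − 21 = 7 days remain (2302 is not a leap year, so February has 28 days).
Then March (31), April (30), May (31), June (30), July (31): 31 + 30 + 31 + 30 + 31 = 153 days.
August 1–3, 2302: 3 days.
Total: 7 + 153 + 3 = 163 days.
163 mod 7 = 2, so 2 days after Friday is Sunday.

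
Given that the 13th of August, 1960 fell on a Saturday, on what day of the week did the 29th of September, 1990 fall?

Saturday

From August 13, 1960 to August 13, 1990: 30 years, of which 7 contain a Feb 29 — 23×365 + 7×366 = 10957 days.
August 1990: 31 − 13 = 18 days remain.
September 1–29, 1990: 29 days.
Residual: 47 days.
Total: 11004 days.
11004 is a multiple of 7, so the 29th of September, 1990 falls on the same weekday: Saturday.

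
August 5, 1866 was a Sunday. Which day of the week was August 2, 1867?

Day-of-year of August 5, 1866: 217.
Day-of-year of August 2, 1867: 214.
1866 has 365 days, so 365 − 217 = 148 days remain in 1866.
Total: 148 + 214 = 362 days.
362 mod 7 = 5, so 5 days after Sunday is Friday.

Friday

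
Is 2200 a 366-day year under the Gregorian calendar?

2200 is not a leap year (divisible by 100 but not 400).

No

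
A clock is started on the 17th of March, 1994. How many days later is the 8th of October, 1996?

March 17, 1994 → March 17, 1995: 365 days.
March 17, 1995 → March 17, 1996: 366 days (1996 is a leap year).
March 1996: 31 − 17 = 14 days remain.
Then April (30), May (31), June (30), July (31), August (31), September (30): 30 + 31 + 30 + 31 + 31 + 30 = 183 days.
October 1–8, 1996: 8 days.
Residual: 205 days.
Total: 936 days.

936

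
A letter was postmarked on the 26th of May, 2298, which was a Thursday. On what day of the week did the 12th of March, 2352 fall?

Wednesday

From May 26, 2298 to May 26, 2351: 53 years, of which 12 contain a Feb 29 — 41×365 + 12×366 = 19357 days.
(2300 is not a leap year (divisible by 100 but not 400).)
May 2351: 31 − 26 = 5 days remain.
Then 9 full months totalling 274 days.
March 1–12, 2352: 12 days.
Residual: 291 days.
Total: 19648 days.
19648 mod 7 = 6, so 6 days after Thursday is Wednesday.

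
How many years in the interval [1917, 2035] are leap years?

Years divisible by 4: 1920, 1924, …, 2032 — 29 in all.
2000 is divisible by 400, so still leap.
No century exceptions apply. Count: 29.

29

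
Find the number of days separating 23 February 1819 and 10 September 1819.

February 1819: 28 − 23 = 5 days remain (1819 is not a leap year, so February has 28 days).
Then March (31), April (30), May (31), June (30), July (31), August (31): 31 + 30 + 31 + 30 + 31 + 31 = 184 days.
September 1–10, 1819: 10 days.
Total: 5 + 184 + 10 = 199 days.

199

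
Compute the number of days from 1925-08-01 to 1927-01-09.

Day-of-year of August 1, 1925: 213.
Day-of-year of January 9, 1927: 9.
1925 has 365 days, so 365 − 213 = 152 days remain in 1925.
Full years: 1926: 365. Sum = 365.
Total: 152 + 365 + 9 = 526 days.

526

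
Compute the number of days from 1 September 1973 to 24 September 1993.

From September 1, 1973 to September 1, 1993: 20 years, of which 5 contain a Feb 29 — 15×365 + 5×366 = 7305 days.
Within September 1993: 24 − 1 = 23 days.
Total: 7328 days.

7328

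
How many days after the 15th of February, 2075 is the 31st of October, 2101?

Day-of-year of February 15, 2075: 46.
Day-of-year of October 31, 2101: 304.
2075 has 365 days, so 365 − 46 = 319 days remain in 2075.
Full years 2076–2100: 19 common + 6 leap = 19×365 + 6×366 = 9131 days.
Total: 319 + 9131 + 304 = 9754 days.

9754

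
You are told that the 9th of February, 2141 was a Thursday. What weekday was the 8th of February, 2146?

Tuesday

February 9, 2141 → February 9, 2142: 365 days.
February 9, 2142 → February 9, 2143: 365 days.
February 9, 2143 → February 9, 2144: 365 days.
February 9, 2144 → February 9, 2145: 366 days (2144 is a leap year).
February 2145: 28 − 9 = 19 days remain (2145 is not a leap year, so February has 28 days).
Then 11 full months totalling 337 days.
February 1–8, 2146: 8 days (2146 is not a leap year).
Residual: 364 days.
Total: 1825 days.
1825 mod 7 = 5, so 5 days after Thursday is Tuesday.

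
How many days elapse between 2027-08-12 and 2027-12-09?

August 2027: 31 − 12 = 19 days remain.
Then September (30), October (31), November (30): 30 + 31 + 30 = 91 days.
December 1–9, 2027: 9 days.
Total: 19 + 91 + 9 = 119 days.

119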